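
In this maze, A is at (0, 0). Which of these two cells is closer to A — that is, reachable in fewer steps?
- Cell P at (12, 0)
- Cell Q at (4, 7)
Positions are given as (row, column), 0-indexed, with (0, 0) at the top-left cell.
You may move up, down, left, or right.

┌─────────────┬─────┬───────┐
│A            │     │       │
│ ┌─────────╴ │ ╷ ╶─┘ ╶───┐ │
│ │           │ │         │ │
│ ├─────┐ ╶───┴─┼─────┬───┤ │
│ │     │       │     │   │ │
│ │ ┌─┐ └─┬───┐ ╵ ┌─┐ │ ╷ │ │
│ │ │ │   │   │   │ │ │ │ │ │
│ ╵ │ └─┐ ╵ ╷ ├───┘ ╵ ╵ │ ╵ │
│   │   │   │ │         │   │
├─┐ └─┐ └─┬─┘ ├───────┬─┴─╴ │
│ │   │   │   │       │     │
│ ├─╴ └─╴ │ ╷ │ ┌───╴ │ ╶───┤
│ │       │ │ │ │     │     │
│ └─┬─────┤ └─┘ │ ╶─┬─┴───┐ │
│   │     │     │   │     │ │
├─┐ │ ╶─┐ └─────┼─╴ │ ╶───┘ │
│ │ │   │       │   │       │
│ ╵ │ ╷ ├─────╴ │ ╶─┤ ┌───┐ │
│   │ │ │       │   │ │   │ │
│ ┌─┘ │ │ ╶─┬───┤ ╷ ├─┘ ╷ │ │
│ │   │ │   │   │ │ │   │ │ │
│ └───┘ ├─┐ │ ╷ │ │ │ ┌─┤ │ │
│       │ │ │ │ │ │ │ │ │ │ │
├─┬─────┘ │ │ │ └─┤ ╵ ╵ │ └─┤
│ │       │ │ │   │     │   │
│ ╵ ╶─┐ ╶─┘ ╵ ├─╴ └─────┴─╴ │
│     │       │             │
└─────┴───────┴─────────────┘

Shortest path A → P at (12, 0): 72 steps
Shortest path A → Q at (4, 7): 23 steps

Q is closer (23 steps vs 72 steps).

Path to P:

┌─────────────┬─────┬───────┐
│A            │     │       │
│ ┌─────────╴ │ ╷ ╶─┘ ╶───┐ │
│↓│           │ │         │ │
│ ├─────┐ ╶───┴─┼─────┬───┤ │
│↓│↱ → ↓│       │     │   │ │
│ │ ┌─┐ └─┬───┐ ╵ ┌─┐ │ ╷ │ │
│↓│↑│ │↳ ↓│↱ ↓│   │ │ │ │ │ │
│ ╵ │ └─┐ ╵ ╷ ├───┘ ╵ ╵ │ ╵ │
│↳ ↑│   │↳ ↑│↓│         │   │
├─┐ └─┐ └─┬─┘ ├───────┬─┴─╴ │
│ │   │   │↓ ↲│↱ → → ↓│     │
│ ├─╴ └─╴ │ ╷ │ ┌───╴ │ ╶───┤
│ │       │↓│ │↑│↓ ← ↲│     │
│ └─┬─────┤ └─┘ │ ╶─┬─┴───┐ │
│   │     │↳ → ↑│↳ ↓│     │ │
├─┐ │ ╶─┐ └─────┼─╴ │ ╶───┘ │
│ │ │   │       │↓ ↲│       │
│ ╵ │ ╷ ├─────╴ │ ╶─┤ ┌───┐ │
│   │ │ │       │↳ ↓│ │↱ ↓│ │
│ ┌─┘ │ │ ╶─┬───┤ ╷ ├─┘ ╷ │ │
│ │   │ │   │↓ ↰│ │↓│↱ ↑│↓│ │
│ └───┘ ├─┐ │ ╷ │ │ │ ┌─┤ │ │
│       │ │ │↓│↑│ │↓│↑│ │↓│ │
├─┬─────┘ │ │ │ └─┤ ╵ ╵ │ └─┤
│P│↓ ← ↰  │ │↓│↑ ↰│↳ ↑  │↳ ↓│
│ ╵ ╶─┐ ╶─┘ ╵ ├─╴ └─────┴─╴ │
│↑ ↲  │↑ ← ← ↲│  ↑ ← ← ← ← ↲│
└─────┴───────┴─────────────┘

Path to Q:

┌─────────────┬─────┬───────┐
│A → → → → → ↓│     │       │
│ ┌─────────╴ │ ╷ ╶─┘ ╶───┐ │
│ │      ↓ ← ↲│ │         │ │
│ ├─────┐ ╶───┴─┼─────┬───┤ │
│ │     │↳ → → ↓│↱ → ↓│   │ │
│ │ ┌─┐ └─┬───┐ ╵ ┌─┐ │ ╷ │ │
│ │ │ │   │   │↳ ↑│ │↓│ │ │ │
│ ╵ │ └─┐ ╵ ╷ ├───┘ ╵ ╵ │ ╵ │
│   │   │   │ │Q ← ← ↲  │   │
├─┐ └─┐ └─┬─┘ ├───────┬─┴─╴ │
│ │   │   │   │       │     │
│ ├─╴ └─╴ │ ╷ │ ┌───╴ │ ╶───┤
│ │       │ │ │ │     │     │
│ └─┬─────┤ └─┘ │ ╶─┬─┴───┐ │
│   │     │     │   │     │ │
├─┐ │ ╶─┐ └─────┼─╴ │ ╶───┘ │
│ │ │   │       │   │       │
│ ╵ │ ╷ ├─────╴ │ ╶─┤ ┌───┐ │
│   │ │ │       │   │ │   │ │
│ ┌─┘ │ │ ╶─┬───┤ ╷ ├─┘ ╷ │ │
│ │   │ │   │   │ │ │   │ │ │
│ └───┘ ├─┐ │ ╷ │ │ │ ┌─┤ │ │
│       │ │ │ │ │ │ │ │ │ │ │
├─┬─────┘ │ │ │ └─┤ ╵ ╵ │ └─┤
│ │       │ │ │   │     │   │
│ ╵ ╶─┐ ╶─┘ ╵ ├─╴ └─────┴─╴ │
│     │       │             │
└─────┴───────┴─────────────┘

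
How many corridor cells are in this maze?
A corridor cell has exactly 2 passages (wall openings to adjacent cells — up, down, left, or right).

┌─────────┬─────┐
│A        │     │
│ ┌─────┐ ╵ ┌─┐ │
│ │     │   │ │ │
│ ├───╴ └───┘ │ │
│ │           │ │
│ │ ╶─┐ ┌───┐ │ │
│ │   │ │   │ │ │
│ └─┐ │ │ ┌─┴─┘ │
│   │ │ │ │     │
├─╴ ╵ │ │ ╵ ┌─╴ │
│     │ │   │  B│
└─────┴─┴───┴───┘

Counting cells with exactly 2 passages:
Total corridor cells: 37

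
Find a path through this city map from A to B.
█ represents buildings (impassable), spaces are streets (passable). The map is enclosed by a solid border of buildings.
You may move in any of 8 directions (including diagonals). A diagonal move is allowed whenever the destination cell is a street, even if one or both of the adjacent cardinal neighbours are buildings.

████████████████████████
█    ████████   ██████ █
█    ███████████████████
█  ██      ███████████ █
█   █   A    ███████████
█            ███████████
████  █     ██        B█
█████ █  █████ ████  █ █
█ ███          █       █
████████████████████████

Finding the shortest path from A to B:
Movement: 8-directional
Path length: 17 steps
Directions: down → down → down → down-right → right → right → right → right → up-right → up-right → right → right → right → right → right → right → right

Solution:

████████████████████████
█    ████████   ██████ █
█    ███████████████████
█  ██      ███████████ █
█   █   A    ███████████
█       ↓    ███████████
████  █ ↓   ██ →→→→→→→B█
█████ █ ↘█████↗████  █ █
█ ███    →→→→↗ █       █
████████████████████████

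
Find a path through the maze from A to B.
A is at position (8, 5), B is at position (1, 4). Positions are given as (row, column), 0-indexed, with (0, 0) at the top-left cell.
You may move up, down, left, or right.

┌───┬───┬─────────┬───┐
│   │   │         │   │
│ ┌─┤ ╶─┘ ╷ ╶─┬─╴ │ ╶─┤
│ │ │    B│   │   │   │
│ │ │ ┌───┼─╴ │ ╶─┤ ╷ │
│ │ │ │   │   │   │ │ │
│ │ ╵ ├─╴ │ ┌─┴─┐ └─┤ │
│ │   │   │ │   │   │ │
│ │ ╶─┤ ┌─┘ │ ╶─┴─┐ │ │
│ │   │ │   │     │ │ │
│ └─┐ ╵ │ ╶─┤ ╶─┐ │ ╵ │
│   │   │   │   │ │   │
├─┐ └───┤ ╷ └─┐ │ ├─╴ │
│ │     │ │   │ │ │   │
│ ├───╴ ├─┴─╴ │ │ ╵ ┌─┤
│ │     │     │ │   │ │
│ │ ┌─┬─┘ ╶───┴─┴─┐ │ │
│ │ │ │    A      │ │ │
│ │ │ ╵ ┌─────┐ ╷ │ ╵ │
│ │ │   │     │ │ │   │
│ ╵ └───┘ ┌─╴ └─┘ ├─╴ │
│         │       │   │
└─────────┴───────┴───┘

Finding the shortest path from (8, 5) to (1, 4):
Path length: 18 steps
Directions: left → up → right → right → up → left → up → left → up → right → up → up → right → up → left → up → left → down

Solution:

┌───┬───┬─────────┬───┐
│   │   │↓ ↰      │   │
│ ┌─┤ ╶─┘ ╷ ╶─┬─╴ │ ╶─┤
│ │ │    B│↑ ↰│   │   │
│ │ │ ┌───┼─╴ │ ╶─┤ ╷ │
│ │ │ │   │↱ ↑│   │ │ │
│ │ ╵ ├─╴ │ ┌─┴─┐ └─┤ │
│ │   │   │↑│   │   │ │
│ │ ╶─┤ ┌─┘ │ ╶─┴─┐ │ │
│ │   │ │↱ ↑│     │ │ │
│ └─┐ ╵ │ ╶─┤ ╶─┐ │ ╵ │
│   │   │↑ ↰│   │ │   │
├─┐ └───┤ ╷ └─┐ │ ├─╴ │
│ │     │ │↑ ↰│ │ │   │
│ ├───╴ ├─┴─╴ │ │ ╵ ┌─┤
│ │     │↱ → ↑│ │   │ │
│ │ ┌─┬─┘ ╶───┴─┴─┐ │ │
│ │ │ │  ↑ A      │ │ │
│ │ │ ╵ ┌─────┐ ╷ │ ╵ │
│ │ │   │     │ │ │   │
│ ╵ └───┘ ┌─╴ └─┘ ├─╴ │
│         │       │   │
└─────────┴───────┴───┘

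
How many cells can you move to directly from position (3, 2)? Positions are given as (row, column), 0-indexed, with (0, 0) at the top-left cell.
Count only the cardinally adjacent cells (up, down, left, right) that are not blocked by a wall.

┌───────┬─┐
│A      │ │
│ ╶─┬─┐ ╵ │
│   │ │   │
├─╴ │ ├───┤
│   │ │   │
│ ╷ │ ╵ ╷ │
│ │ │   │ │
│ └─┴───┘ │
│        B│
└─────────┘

Checking passable neighbors of (3, 2):
Neighbors: (2, 2), (3, 3)
Count: 2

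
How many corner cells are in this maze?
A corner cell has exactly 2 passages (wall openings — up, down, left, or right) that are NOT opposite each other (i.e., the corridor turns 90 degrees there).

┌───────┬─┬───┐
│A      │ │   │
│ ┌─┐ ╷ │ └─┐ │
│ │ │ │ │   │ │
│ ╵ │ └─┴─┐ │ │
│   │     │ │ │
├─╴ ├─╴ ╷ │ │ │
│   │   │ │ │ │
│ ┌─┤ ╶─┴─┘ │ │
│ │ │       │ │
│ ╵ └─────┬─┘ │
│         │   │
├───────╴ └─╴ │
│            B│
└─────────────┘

Counting corner cells (2 non-opposite passages):
Total corners: 17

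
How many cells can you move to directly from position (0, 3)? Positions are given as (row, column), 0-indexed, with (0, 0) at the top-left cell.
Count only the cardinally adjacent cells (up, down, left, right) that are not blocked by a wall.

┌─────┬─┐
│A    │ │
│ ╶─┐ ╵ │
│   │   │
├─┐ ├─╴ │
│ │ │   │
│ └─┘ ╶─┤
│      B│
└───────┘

Checking passable neighbors of (0, 3):
Neighbors: (1, 3)
Count: 1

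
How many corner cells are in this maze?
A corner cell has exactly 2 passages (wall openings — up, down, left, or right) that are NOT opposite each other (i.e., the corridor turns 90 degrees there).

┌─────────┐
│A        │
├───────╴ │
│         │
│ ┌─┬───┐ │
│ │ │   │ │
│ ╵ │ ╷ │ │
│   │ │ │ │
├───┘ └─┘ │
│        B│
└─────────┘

Counting corner cells (2 non-opposite passages):
Total corners: 7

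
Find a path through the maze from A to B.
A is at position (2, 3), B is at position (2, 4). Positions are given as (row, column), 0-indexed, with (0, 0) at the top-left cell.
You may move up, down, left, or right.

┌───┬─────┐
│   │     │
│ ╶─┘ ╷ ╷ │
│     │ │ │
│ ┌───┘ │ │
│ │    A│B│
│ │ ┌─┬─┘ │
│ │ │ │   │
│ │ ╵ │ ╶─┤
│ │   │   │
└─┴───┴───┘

Finding the shortest path from (2, 3) to (2, 4):
Path length: 5 steps
Directions: up → up → right → down → down

Solution:

┌───┬─────┐
│   │  ↱ ↓│
│ ╶─┘ ╷ ╷ │
│     │↑│↓│
│ ┌───┘ │ │
│ │    A│B│
│ │ ┌─┬─┘ │
│ │ │ │   │
│ │ ╵ │ ╶─┤
│ │   │   │
└─┴───┴───┘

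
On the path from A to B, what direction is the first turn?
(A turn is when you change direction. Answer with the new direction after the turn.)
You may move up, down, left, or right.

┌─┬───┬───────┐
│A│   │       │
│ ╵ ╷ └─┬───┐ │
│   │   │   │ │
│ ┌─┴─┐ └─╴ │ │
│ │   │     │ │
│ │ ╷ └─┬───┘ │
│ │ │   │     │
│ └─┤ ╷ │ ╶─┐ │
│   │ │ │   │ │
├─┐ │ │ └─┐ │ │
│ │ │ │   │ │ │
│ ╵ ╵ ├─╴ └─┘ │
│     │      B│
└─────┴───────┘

Directions: down, down, down, down, right, down, down, right, up, up, up, right, down, down, right, down, right, right
First turn direction: right

Solution:

┌─┬───┬───────┐
│A│   │       │
│ ╵ ╷ └─┬───┐ │
│↓  │   │   │ │
│ ┌─┴─┐ └─╴ │ │
│↓│   │     │ │
│ │ ╷ └─┬───┘ │
│↓│ │↱ ↓│     │
│ └─┤ ╷ │ ╶─┐ │
│↳ ↓│↑│↓│   │ │
├─┐ │ │ └─┐ │ │
│ │↓│↑│↳ ↓│ │ │
│ ╵ ╵ ├─╴ └─┘ │
│  ↳ ↑│  ↳ → B│
└─────┴───────┘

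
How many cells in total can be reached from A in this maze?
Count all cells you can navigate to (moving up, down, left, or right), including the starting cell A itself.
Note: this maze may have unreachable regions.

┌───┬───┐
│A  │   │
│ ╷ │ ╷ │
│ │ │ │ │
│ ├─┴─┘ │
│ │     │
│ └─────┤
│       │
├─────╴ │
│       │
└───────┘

Using BFS/flood-fill to find all reachable cells from A:
Maze size: 5 × 4 = 20 total cells
7 cell(s) are walled off and cannot be reached from A.
Reachable cells: 13

Reachable region (· marks reachable cells):

┌───┬───┐
│A ·│   │
│ ╷ │ ╷ │
│·│·│ │ │
│ ├─┴─┘ │
│·│     │
│ └─────┤
│· · · ·│
├─────╴ │
│· · · ·│
└───────┘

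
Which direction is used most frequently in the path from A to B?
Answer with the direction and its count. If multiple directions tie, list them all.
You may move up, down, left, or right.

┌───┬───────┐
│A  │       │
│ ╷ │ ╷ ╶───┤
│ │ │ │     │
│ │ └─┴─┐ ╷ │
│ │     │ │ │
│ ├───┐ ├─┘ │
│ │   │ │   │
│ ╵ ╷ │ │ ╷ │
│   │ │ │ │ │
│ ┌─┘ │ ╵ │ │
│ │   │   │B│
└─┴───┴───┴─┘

Directions: right, down, down, right, right, down, down, down, right, up, up, right, down, down
Counts: {'right': 5, 'down': 7, 'up': 2}
Most common: down (7 times)

Solution:

┌───┬───────┐
│A ↓│       │
│ ╷ │ ╷ ╶───┤
│ │↓│ │     │
│ │ └─┴─┐ ╷ │
│ │↳ → ↓│ │ │
│ ├───┐ ├─┘ │
│ │   │↓│↱ ↓│
│ ╵ ╷ │ │ ╷ │
│   │ │↓│↑│↓│
│ ┌─┘ │ ╵ │ │
│ │   │↳ ↑│B│
└─┴───┴───┴─┘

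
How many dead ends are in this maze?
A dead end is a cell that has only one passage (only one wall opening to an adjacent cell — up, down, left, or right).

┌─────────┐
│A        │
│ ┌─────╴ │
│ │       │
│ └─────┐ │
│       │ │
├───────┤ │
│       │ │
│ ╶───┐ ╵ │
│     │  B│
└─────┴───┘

Checking each cell for number of passages:

Dead ends found at positions:
  (1, 1)
  (2, 3)
  (4, 2)
Total dead ends: 3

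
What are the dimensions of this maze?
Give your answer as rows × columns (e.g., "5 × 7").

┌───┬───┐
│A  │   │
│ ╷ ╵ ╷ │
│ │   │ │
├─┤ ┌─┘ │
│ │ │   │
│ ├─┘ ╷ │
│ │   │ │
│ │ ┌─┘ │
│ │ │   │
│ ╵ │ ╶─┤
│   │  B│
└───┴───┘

Counting the maze dimensions:
Rows (vertical): 6
Columns (horizontal): 4
Dimensions: 6 × 4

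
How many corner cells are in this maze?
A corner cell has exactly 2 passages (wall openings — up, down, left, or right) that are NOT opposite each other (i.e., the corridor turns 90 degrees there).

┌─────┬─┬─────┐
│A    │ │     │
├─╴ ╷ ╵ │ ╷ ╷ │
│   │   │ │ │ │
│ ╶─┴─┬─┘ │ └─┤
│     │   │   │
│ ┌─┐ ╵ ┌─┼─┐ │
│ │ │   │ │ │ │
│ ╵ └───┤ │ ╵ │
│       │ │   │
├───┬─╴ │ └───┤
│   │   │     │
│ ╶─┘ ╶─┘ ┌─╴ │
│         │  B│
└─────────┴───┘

Counting corner cells (2 non-opposite passages):
Total corners: 25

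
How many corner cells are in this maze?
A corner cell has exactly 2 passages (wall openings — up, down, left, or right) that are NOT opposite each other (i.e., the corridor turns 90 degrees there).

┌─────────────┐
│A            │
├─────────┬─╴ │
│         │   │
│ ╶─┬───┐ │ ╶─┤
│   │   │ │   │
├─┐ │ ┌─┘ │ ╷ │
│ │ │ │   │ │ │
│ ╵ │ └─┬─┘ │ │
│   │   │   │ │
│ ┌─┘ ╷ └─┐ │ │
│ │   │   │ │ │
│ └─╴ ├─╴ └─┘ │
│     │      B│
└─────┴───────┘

Counting corner cells (2 non-opposite passages):
Total corners: 17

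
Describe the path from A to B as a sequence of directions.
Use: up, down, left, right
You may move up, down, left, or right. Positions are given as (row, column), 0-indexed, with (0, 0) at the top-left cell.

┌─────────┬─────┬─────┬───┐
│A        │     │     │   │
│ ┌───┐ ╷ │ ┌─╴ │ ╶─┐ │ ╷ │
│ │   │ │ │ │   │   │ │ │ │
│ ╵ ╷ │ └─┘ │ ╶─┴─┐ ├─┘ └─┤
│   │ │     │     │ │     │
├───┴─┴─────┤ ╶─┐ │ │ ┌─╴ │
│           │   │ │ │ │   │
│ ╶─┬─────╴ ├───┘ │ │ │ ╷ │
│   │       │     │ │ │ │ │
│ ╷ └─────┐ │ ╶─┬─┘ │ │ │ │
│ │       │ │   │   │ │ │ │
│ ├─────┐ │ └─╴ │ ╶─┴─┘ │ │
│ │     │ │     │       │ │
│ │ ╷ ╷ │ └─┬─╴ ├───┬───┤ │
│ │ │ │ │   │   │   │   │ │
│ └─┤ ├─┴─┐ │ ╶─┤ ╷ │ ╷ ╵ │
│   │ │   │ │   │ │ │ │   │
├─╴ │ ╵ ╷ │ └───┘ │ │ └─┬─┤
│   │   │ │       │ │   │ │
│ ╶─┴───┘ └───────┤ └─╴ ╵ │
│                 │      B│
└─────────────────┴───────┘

Finding the path and converting it to directions:
Path through cells: (0,0) → (0,1) → (0,2) → (0,3) → (1,3) → (2,3) → (2,4) → (2,5) → (1,5) → (0,5) → (0,6) → (0,7) → (1,7) → (1,6) → (2,6) → (2,7) → (2,8) → (3,8) → (4,8) → (4,7) → (4,6) → (5,6) → (5,7) → (6,7) → (6,6) → (6,5) → (5,5) → (4,5) → (3,5) → (3,4) → (3,3) → (3,2) → (3,1) → (3,0) → (4,0) → (4,1) → (5,1) → (5,2) → (5,3) → (5,4) → (6,4) → (7,4) → (7,5) → (8,5) → (9,5) → (9,6) → (9,7) → (9,8) → (8,8) → (7,8) → (7,9) → (8,9) → (9,9) → (10,9) → (10,10) → (10,11) → (10,12)
Directions: right, right, right, down, down, right, right, up, up, right, right, down, left, down, right, right, down, down, left, left, down, right, down, left, left, up, up, up, left, left, left, left, left, down, right, down, right, right, right, down, down, right, down, down, right, right, right, up, up, right, down, down, down, right, right, right

Solution:

┌─────────┬─────┬─────┬───┐
│A → → ↓  │↱ → ↓│     │   │
│ ┌───┐ ╷ │ ┌─╴ │ ╶─┐ │ ╷ │
│ │   │↓│ │↑│↓ ↲│   │ │ │ │
│ ╵ ╷ │ └─┘ │ ╶─┴─┐ ├─┘ └─┤
│   │ │↳ → ↑│↳ → ↓│ │     │
├───┴─┴─────┤ ╶─┐ │ │ ┌─╴ │
│↓ ← ← ← ← ↰│   │↓│ │ │   │
│ ╶─┬─────╴ ├───┘ │ │ │ ╷ │
│↳ ↓│      ↑│↓ ← ↲│ │ │ │ │
│ ╷ └─────┐ │ ╶─┬─┘ │ │ │ │
│ │↳ → → ↓│↑│↳ ↓│   │ │ │ │
│ ├─────┐ │ └─╴ │ ╶─┴─┘ │ │
│ │     │↓│↑ ← ↲│       │ │
│ │ ╷ ╷ │ └─┬─╴ ├───┬───┤ │
│ │ │ │ │↳ ↓│   │↱ ↓│   │ │
│ └─┤ ├─┴─┐ │ ╶─┤ ╷ │ ╷ ╵ │
│   │ │   │↓│   │↑│↓│ │   │
├─╴ │ ╵ ╷ │ └───┘ │ │ └─┬─┤
│   │   │ │↳ → → ↑│↓│   │ │
│ ╶─┴───┘ └───────┤ └─╴ ╵ │
│                 │↳ → → B│
└─────────────────┴───────┘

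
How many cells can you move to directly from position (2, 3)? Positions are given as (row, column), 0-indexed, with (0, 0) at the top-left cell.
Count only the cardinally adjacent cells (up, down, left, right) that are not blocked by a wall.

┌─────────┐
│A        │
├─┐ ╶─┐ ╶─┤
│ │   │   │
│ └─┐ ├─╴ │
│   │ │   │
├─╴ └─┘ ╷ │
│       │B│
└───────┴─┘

Checking passable neighbors of (2, 3):
Neighbors: (3, 3), (2, 4)
Count: 2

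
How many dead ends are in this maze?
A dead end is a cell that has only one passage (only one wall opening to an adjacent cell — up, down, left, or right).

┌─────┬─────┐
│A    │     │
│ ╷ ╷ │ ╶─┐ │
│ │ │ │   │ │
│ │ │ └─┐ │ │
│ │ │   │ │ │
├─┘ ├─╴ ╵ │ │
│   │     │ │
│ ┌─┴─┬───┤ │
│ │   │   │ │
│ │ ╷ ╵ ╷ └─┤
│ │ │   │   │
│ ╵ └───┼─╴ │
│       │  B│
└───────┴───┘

Checking each cell for number of passages:

Dead ends found at positions:
  (2, 0)
  (3, 2)
  (4, 5)
  (6, 3)
  (6, 4)
Total dead ends: 5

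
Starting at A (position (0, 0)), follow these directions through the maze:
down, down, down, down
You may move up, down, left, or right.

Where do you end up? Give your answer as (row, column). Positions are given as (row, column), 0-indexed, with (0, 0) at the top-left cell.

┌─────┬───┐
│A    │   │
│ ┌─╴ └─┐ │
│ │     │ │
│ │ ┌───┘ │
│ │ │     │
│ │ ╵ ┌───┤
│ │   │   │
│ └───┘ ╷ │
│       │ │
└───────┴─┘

Following directions step by step:
Start: (0, 0)
  down: (0, 0) → (1, 0)
  down: (1, 0) → (2, 0)
  down: (2, 0) → (3, 0)
  down: (3, 0) → (4, 0)
Final position: (4, 0)

Path taken:

┌─────┬───┐
│A    │   │
│ ┌─╴ └─┐ │
│↓│     │ │
│ │ ┌───┘ │
│↓│ │     │
│ │ ╵ ┌───┤
│↓│   │   │
│ └───┘ ╷ │
│B      │ │
└───────┴─┘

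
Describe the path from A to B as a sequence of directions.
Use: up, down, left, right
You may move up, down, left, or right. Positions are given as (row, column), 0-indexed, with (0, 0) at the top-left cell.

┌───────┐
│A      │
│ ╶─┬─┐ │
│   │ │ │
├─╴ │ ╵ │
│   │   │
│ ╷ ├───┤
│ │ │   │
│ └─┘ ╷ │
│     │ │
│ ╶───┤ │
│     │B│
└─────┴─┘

Finding the path and converting it to directions:
Path through cells: (0,0) → (1,0) → (1,1) → (2,1) → (2,0) → (3,0) → (4,0) → (4,1) → (4,2) → (3,2) → (3,3) → (4,3) → (5,3)
Directions: down, right, down, left, down, down, right, right, up, right, down, down

Solution:

┌───────┐
│A      │
│ ╶─┬─┐ │
│↳ ↓│ │ │
├─╴ │ ╵ │
│↓ ↲│   │
│ ╷ ├───┤
│↓│ │↱ ↓│
│ └─┘ ╷ │
│↳ → ↑│↓│
│ ╶───┤ │
│     │B│
└─────┴─┘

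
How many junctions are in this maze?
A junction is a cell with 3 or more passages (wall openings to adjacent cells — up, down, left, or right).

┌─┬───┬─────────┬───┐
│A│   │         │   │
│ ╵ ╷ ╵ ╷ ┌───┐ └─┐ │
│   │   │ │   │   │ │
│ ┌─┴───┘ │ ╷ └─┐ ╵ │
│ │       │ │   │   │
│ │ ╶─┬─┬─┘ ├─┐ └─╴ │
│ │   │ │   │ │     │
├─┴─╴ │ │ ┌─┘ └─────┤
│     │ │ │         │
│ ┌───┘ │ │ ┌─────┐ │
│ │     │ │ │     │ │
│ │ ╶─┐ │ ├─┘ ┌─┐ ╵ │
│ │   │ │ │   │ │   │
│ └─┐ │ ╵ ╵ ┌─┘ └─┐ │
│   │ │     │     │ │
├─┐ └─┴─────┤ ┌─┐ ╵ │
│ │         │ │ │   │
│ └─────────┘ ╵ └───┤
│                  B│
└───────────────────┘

Checking each cell for number of passages:

Junctions found (3+ passages):
  (0, 4): 3 passages
  (1, 0): 3 passages
  (2, 9): 3 passages
  (4, 6): 3 passages
  (5, 3): 3 passages
  (6, 9): 3 passages
  (7, 4): 3 passages
  (7, 7): 3 passages
  (9, 6): 3 passages
  (9, 7): 3 passages
Total junctions: 10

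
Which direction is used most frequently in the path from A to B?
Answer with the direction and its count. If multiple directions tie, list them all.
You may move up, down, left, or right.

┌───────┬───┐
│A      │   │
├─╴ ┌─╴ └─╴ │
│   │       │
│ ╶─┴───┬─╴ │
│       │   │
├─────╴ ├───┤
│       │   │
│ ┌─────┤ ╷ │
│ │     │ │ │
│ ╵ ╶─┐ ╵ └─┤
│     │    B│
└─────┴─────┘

Directions: right, down, left, down, right, right, right, down, left, left, left, down, down, right, up, right, right, down, right, right
Counts: {'right': 9, 'down': 6, 'left': 4, 'up': 1}
Most common: right (9 times)

Solution:

┌───────┬───┐
│A ↓    │   │
├─╴ ┌─╴ └─╴ │
│↓ ↲│       │
│ ╶─┴───┬─╴ │
│↳ → → ↓│   │
├─────╴ ├───┤
│↓ ← ← ↲│   │
│ ┌─────┤ ╷ │
│↓│↱ → ↓│ │ │
│ ╵ ╶─┐ ╵ └─┤
│↳ ↑  │↳ → B│
└─────┴─────┘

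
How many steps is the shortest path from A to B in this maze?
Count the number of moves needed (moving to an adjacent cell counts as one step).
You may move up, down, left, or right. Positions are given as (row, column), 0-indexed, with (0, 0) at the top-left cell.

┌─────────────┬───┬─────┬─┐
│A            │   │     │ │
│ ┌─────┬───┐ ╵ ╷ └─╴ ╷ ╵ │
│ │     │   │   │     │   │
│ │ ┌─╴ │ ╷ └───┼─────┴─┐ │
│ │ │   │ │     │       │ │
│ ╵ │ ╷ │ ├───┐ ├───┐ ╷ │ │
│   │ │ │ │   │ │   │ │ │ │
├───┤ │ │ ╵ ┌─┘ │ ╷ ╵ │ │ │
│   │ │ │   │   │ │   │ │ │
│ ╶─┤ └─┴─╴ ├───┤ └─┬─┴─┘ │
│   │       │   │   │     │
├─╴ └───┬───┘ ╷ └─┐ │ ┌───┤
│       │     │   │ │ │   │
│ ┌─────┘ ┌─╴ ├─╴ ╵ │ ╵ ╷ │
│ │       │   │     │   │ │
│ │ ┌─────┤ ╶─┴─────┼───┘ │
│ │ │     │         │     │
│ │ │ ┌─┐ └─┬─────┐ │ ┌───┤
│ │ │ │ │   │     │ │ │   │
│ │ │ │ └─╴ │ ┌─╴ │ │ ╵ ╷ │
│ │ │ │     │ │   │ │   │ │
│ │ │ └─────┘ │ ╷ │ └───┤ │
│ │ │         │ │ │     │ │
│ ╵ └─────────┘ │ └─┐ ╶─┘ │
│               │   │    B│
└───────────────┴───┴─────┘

Using BFS to find shortest path:
Start: (0, 0), End: (12, 12)
Path found:
(0,0) → (0,1) → (0,2) → (0,3) → (0,4) → (0,5) → (0,6) → (1,6) → (1,7) → (0,7) → (0,8) → (1,8) → (1,9) → (1,10) → (0,10) → (0,11) → (1,11) → (1,12) → (2,12) → (3,12) → (4,12) → (5,12) → (5,11) → (5,10) → (6,10) → (7,10) → (7,11) → (6,11) → (6,12) → (7,12) → (8,12) → (8,11) → (8,10) → (9,10) → (10,10) → (10,11) → (9,11) → (9,12) → (10,12) → (11,12) → (12,12)
Number of steps: 40

Solution:

┌─────────────┬───┬─────┬─┐
│A → → → → → ↓│↱ ↓│  ↱ ↓│ │
│ ┌─────┬───┐ ╵ ╷ └─╴ ╷ ╵ │
│ │     │   │↳ ↑│↳ → ↑│↳ ↓│
│ │ ┌─╴ │ ╷ └───┼─────┴─┐ │
│ │ │   │ │     │       │↓│
│ ╵ │ ╷ │ ├───┐ ├───┐ ╷ │ │
│   │ │ │ │   │ │   │ │ │↓│
├───┤ │ │ ╵ ┌─┘ │ ╷ ╵ │ │ │
│   │ │ │   │   │ │   │ │↓│
│ ╶─┤ └─┴─╴ ├───┤ └─┬─┴─┘ │
│   │       │   │   │↓ ← ↲│
├─╴ └───┬───┘ ╷ └─┐ │ ┌───┤
│       │     │   │ │↓│↱ ↓│
│ ┌─────┘ ┌─╴ ├─╴ ╵ │ ╵ ╷ │
│ │       │   │     │↳ ↑│↓│
│ │ ┌─────┤ ╶─┴─────┼───┘ │
│ │ │     │         │↓ ← ↲│
│ │ │ ┌─┐ └─┬─────┐ │ ┌───┤
│ │ │ │ │   │     │ │↓│↱ ↓│
│ │ │ │ └─╴ │ ┌─╴ │ │ ╵ ╷ │
│ │ │ │     │ │   │ │↳ ↑│↓│
│ │ │ └─────┘ │ ╷ │ └───┤ │
│ │ │         │ │ │     │↓│
│ ╵ └─────────┘ │ └─┐ ╶─┘ │
│               │   │    B│
└───────────────┴───┴─────┘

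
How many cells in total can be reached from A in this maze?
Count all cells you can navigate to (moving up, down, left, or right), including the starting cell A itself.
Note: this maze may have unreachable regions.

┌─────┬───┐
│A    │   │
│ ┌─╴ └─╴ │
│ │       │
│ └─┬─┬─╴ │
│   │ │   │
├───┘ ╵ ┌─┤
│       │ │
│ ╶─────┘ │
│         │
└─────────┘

Using BFS/flood-fill to find all reachable cells from A:
Maze size: 5 × 5 = 25 total cells
All cells are reachable — the maze is fully connected.
Reachable cells: 25

Reachable region (· marks reachable cells):

┌─────┬───┐
│A · ·│· ·│
│ ┌─╴ └─╴ │
│·│· · · ·│
│ └─┬─┬─╴ │
│· ·│·│· ·│
├───┘ ╵ ┌─┤
│· · · ·│·│
│ ╶─────┘ │
│· · · · ·│
└─────────┘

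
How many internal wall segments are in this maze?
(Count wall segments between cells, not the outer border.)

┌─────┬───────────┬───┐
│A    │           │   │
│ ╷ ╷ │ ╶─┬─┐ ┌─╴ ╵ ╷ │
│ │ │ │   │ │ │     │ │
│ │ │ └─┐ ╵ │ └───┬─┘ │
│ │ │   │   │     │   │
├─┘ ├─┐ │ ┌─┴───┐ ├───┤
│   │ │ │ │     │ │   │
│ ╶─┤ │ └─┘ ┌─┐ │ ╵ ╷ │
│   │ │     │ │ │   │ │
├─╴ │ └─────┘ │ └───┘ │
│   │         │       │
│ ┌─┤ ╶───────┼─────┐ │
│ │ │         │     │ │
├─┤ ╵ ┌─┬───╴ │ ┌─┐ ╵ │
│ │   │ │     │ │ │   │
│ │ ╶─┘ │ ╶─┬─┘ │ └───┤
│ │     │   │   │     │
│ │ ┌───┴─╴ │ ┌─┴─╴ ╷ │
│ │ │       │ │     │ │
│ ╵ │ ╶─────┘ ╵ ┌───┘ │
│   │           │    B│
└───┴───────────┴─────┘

Counting internal wall segments:
Total internal walls: 100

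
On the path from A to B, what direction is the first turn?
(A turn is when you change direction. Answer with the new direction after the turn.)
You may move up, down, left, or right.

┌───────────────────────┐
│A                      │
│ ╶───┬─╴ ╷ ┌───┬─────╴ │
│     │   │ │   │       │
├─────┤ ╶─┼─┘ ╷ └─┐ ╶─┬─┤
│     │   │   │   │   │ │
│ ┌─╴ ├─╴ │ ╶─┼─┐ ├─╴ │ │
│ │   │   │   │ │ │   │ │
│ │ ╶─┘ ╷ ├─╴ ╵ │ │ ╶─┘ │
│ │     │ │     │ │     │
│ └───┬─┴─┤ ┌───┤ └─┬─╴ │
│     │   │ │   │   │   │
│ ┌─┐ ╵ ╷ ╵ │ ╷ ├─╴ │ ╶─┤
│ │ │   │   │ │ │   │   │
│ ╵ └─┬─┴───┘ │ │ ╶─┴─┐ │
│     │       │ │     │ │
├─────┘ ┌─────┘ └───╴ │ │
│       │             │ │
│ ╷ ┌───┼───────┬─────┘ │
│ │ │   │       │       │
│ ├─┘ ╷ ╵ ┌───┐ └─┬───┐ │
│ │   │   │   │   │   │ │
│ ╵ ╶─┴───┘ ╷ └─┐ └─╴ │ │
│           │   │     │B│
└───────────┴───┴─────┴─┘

Directions: right, right, right, right, right, right, right, right, right, right, right, down, left, left, down, right, down, left, down, right, right, down, left, down, right, down, down, down, down, down
First turn direction: down

Solution:

┌───────────────────────┐
│A → → → → → → → → → → ↓│
│ ╶───┬─╴ ╷ ┌───┬─────╴ │
│     │   │ │   │  ↓ ← ↲│
├─────┤ ╶─┼─┘ ╷ └─┐ ╶─┬─┤
│     │   │   │   │↳ ↓│ │
│ ┌─╴ ├─╴ │ ╶─┼─┐ ├─╴ │ │
│ │   │   │   │ │ │↓ ↲│ │
│ │ ╶─┘ ╷ ├─╴ ╵ │ │ ╶─┘ │
│ │     │ │     │ │↳ → ↓│
│ └───┬─┴─┤ ┌───┤ └─┬─╴ │
│     │   │ │   │   │↓ ↲│
│ ┌─┐ ╵ ╷ ╵ │ ╷ ├─╴ │ ╶─┤
│ │ │   │   │ │ │   │↳ ↓│
│ ╵ └─┬─┴───┘ │ │ ╶─┴─┐ │
│     │       │ │     │↓│
├─────┘ ┌─────┘ └───╴ │ │
│       │             │↓│
│ ╷ ┌───┼───────┬─────┘ │
│ │ │   │       │      ↓│
│ ├─┘ ╷ ╵ ┌───┐ └─┬───┐ │
│ │   │   │   │   │   │↓│
│ ╵ ╶─┴───┘ ╷ └─┐ └─╴ │ │
│           │   │     │B│
└───────────┴───┴─────┴─┘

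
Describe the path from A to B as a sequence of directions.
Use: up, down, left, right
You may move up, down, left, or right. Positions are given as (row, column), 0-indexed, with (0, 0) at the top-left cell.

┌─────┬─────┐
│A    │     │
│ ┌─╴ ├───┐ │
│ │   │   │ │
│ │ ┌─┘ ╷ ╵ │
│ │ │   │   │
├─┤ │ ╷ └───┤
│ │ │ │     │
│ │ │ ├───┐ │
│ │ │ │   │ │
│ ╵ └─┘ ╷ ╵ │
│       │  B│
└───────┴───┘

Finding the path and converting it to directions:
Path through cells: (0,0) → (0,1) → (0,2) → (1,2) → (1,1) → (2,1) → (3,1) → (4,1) → (5,1) → (5,2) → (5,3) → (4,3) → (4,4) → (5,4) → (5,5)
Directions: right, right, down, left, down, down, down, down, right, right, up, right, down, right

Solution:

┌─────┬─────┐
│A → ↓│     │
│ ┌─╴ ├───┐ │
│ │↓ ↲│   │ │
│ │ ┌─┘ ╷ ╵ │
│ │↓│   │   │
├─┤ │ ╷ └───┤
│ │↓│ │     │
│ │ │ ├───┐ │
│ │↓│ │↱ ↓│ │
│ ╵ └─┘ ╷ ╵ │
│  ↳ → ↑│↳ B│
└───────┴───┘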